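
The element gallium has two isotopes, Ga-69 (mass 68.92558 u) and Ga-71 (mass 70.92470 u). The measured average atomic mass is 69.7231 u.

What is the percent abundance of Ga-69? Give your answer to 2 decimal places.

Let x be the fractional abundance of Ga-69; then Ga-71 has abundance 1 − x.
68.92558·x + 70.92470·(1 − x) = 69.7231
(68.92558 − 70.92470)·x = 69.7231 − 70.92470
x = -1.20160 / -1.99912 = 0.60106 → 60.11% Ga-69, 39.89% Ga-71.

60.11%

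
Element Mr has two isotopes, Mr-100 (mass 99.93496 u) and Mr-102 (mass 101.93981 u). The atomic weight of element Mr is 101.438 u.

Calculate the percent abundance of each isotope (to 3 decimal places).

Mr-100: 25.030%, Mr-102: 74.970%

Let x be the fractional abundance of Mr-100; then Mr-102 has abundance 1 − x.
99.93496·x + 101.93981·(1 − x) = 101.438
(99.93496 − 101.93981)·x = 101.438 − 101.93981
x = -0.50181 / -2.00485 = 0.25030 → 25.030% Mr-100, 74.970% Mr-102.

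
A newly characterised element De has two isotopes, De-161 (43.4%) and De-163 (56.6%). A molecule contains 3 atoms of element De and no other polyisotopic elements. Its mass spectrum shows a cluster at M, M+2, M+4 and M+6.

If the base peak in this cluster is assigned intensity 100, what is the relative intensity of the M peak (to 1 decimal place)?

Binomial terms of (0.434 + 0.566)^3: M 0.0817, M+2 0.3198, M+4 0.4171, M+6 0.1813 → M+4 is the base peak.
P(M+4) = C(3,2) × 0.434^1 × 0.566^2 = 3 × 0.4340 × 0.320356 = 0.417104 (base)
P(M) = C(3,0) × 0.434^3 × 0.566^0 = 1 × 0.0817465 × 1.0000 = 0.081747
Relative intensity = 0.081747 / 0.417104 × 100 = 19.6

19.6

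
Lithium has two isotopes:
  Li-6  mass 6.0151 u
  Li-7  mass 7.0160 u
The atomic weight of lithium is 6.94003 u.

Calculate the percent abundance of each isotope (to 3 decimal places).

Li-6: 7.590%, Li-7: 92.410%

Writing the weighted mean with unknown fraction x of Li-6:
6.0151·x + 7.0160·(1 − x) = 6.94003
(6.0151 − 7.0160)·x = 6.94003 − 7.0160
x = -0.07597 / -1.0009 = 0.07590 → 7.590% Li-6, 92.410% Li-7.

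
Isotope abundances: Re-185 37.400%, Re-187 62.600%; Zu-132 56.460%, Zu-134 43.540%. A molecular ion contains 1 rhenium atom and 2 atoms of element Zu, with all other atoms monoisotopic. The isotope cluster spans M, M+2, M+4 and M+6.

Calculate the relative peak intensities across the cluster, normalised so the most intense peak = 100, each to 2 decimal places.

31.09 : 100.00 : 98.76 : 30.95

Rhenium pattern (n=1): 0.3740 : 0.6260
Element Zu pattern (n=2): 0.31877316 : 0.49165368 : 0.18957316
Convolve the two distributions (both contribute in 2-u steps):
  M: 0.3740×0.31877316 = 0.119221
  M+2: 0.3740×0.49165368 + 0.6260×0.31877316 = 0.383430
  M+4: 0.3740×0.18957316 + 0.6260×0.49165368 = 0.378676
  M+6: 0.6260×0.18957316 = 0.118673
Scale to base peak (0.383430) = 100: 31.09 : 100.00 : 98.76 : 30.95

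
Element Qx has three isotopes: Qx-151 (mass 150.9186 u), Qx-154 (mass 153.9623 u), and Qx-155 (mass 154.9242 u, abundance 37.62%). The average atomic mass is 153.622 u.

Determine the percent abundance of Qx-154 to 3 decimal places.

The remaining 62.38% is split between Qx-151 (fraction x) and Qx-154 (fraction 0.6238 − x).
Substituting: 150.9186x + 153.9623(0.6238 − x) = 95.33951596
(150.9186 − 153.9623)x = -0.70216678  ⇒  x = 0.23070, y = 0.39310
Qx-151: 23.070%, Qx-154: 39.310%.

39.310%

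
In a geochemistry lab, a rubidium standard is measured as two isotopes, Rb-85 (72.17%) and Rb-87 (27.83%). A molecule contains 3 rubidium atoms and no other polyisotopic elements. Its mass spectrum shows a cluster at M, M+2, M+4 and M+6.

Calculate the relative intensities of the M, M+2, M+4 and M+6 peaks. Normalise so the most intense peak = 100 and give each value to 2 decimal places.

The 3 Rb atoms are independent, so intensities follow the terms of (0.7217 + 0.2783)^3.
P(M) = 0.7217^3 = 0.375898
P(M+2) = 3 × 0.7217^2 × 0.2783^1 = 0.434858
P(M+4) = 3 × 0.7217^1 × 0.2783^2 = 0.167689
P(M+6) = 0.2783^3 = 0.021555
The M+2 peak is largest (0.434858); scaling to 100 gives 86.44 : 100.00 : 38.56 : 4.96.

86.44 : 100.00 : 38.56 : 4.96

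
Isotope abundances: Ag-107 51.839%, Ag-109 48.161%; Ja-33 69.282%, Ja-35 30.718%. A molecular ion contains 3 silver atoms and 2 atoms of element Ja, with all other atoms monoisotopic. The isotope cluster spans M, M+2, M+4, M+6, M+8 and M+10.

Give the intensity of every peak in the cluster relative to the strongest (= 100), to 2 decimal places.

Silver pattern (n=3): 0.13930601 : 0.38826655 : 0.36071887 : 0.11170857
Element Ja pattern (n=2): 0.47999955 : 0.4256409 : 0.09435955
Convolve the two distributions (both contribute in 2-u steps):
  M: 0.13930601×0.47999955 = 0.066867
  M+2: 0.13930601×0.4256409 + 0.38826655×0.47999955 = 0.245662
  M+4: 0.13930601×0.09435955 + 0.38826655×0.4256409 + 0.36071887×0.47999955 = 0.351552
  M+6: 0.38826655×0.09435955 + 0.36071887×0.4256409 + 0.11170857×0.47999955 = 0.243793
  M+8: 0.36071887×0.09435955 + 0.11170857×0.4256409 = 0.081585
  M+10: 0.11170857×0.09435955 = 0.010541
Scale to base peak (0.351552) = 100: 19.02 : 69.88 : 100.00 : 69.35 : 23.21 : 3.00

19.02 : 69.88 : 100.00 : 69.35 : 23.21 : 3.00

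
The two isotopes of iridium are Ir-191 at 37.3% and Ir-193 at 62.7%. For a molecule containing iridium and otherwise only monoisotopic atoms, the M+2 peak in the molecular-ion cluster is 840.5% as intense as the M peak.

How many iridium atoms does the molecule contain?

5

For n independent Ir atoms, I(M+2)/I(M) = n · (abundance Ir-193) / (abundance Ir-191) = n · 0.627/0.373.
n = 8.405 × 0.373/0.627 = 5.00 ≈ 5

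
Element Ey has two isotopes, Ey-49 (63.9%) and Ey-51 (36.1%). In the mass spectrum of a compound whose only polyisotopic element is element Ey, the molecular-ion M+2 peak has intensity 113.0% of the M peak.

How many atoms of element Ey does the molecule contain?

2

With n Ey atoms, P(M+2)/P(M) = C(n,1)·p^(n−1)q / p^n = n·q/p = n · 0.361/0.639.
n = 1.130 × 0.639/0.361 = 2.00 ≈ 2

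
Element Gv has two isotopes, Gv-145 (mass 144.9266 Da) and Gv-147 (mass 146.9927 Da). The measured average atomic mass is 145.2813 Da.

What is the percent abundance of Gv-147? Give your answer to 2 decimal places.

17.17%

Let x be the fractional abundance of Gv-145; then Gv-147 has abundance 1 − x.
144.9266·x + 146.9927·(1 − x) = 145.2813
(144.9266 − 146.9927)·x = 145.2813 − 146.9927
x = -1.7114 / -2.0661 = 0.82832 → 82.83% Gv-145, 17.17% Gv-147.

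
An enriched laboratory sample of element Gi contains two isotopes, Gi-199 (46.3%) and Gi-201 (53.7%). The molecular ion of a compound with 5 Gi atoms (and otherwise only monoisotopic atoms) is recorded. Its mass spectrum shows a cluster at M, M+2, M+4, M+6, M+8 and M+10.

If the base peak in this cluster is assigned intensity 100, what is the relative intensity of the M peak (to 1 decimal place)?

Term probabilities: M 0.0213, M+2 0.1234, M+4 0.2862, M+6 0.3320, M+8 0.1925, M+10 0.0447. Base peak = M+6.
P(M+6) = C(5,3) × 0.463^2 × 0.537^3 = 10 × 0.214369 × 0.15485415 = 0.331959 (base)
P(M) = C(5,0) × 0.463^5 × 0.537^0 = 1 × 0.02127673 × 1.0000 = 0.021277
Relative intensity = 0.021277 / 0.331959 × 100 = 6.4

6.4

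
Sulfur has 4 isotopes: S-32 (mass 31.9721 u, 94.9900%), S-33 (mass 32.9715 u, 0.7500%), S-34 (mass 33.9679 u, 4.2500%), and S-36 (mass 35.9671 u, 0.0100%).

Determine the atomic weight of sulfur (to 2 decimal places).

32.06 u

Weight each isotope mass by its fractional abundance: 0.949900 × 31.9721 + 0.007500 × 32.9715 + 0.042500 × 33.9679 + 0.000100 × 35.9671
= 30.37030 + 0.24729 + 1.44364 + 0.00360 = 32.06483 u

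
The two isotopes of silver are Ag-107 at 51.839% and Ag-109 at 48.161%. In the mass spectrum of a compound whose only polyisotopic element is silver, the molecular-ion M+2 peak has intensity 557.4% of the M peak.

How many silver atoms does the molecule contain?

For n independent Ag atoms, I(M+2)/I(M) = n · (abundance Ag-109) / (abundance Ag-107) = n · 0.48161/0.51839.
n = 5.574 × 0.51839/0.48161 = 6.00 ≈ 6

6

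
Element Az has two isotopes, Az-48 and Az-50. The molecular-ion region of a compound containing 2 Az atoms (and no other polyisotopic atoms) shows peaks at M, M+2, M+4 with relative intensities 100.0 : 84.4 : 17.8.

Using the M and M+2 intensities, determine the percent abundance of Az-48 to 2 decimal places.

70.32%

If p is the fraction of Az that is Az-48, then I(M+2)/I(M) = [C(2,1)·p^1·(1−p)] / p^2 = 2·(1−p)/p = 84.4/100.0 = 0.8440
(1−p)/p = 0.8440/2 = 0.4220  ⇒  p = 1/(1 + 0.4220) = 0.7032
Az-48: 70.32%, Az-50: 29.68%.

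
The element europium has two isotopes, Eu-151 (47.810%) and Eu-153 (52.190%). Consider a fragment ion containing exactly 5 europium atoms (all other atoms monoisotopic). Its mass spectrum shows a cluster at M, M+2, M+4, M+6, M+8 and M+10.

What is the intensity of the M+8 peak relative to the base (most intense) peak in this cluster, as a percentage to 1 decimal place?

Binomial terms of (0.47810 + 0.52190)^5: M 0.0250, M+2 0.1363, M+4 0.2977, M+6 0.3249, M+8 0.1774, M+10 0.0387 → M+6 is the base peak.
P(M+6) = C(5,3) × 0.47810^2 × 0.52190^3 = 10 × 0.22857961 × 0.14215492 = 0.324937 (base)
P(M+8) = C(5,4) × 0.47810^1 × 0.52190^4 = 5 × 0.4781 × 0.07419065 = 0.177353
Relative intensity = 0.177353 / 0.324937 × 100 = 54.6

54.6%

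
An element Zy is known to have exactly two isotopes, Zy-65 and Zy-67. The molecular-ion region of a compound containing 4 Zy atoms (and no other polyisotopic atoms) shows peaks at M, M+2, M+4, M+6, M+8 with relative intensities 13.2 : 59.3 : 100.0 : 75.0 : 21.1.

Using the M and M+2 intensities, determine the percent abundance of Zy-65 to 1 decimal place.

47.1%

Let p = fractional abundance of Zy-65. I(M+2)/I(M) = [C(4,1)·p^3·(1−p)] / p^4 = 4·(1−p)/p = 59.3/13.2 = 4.4924
(1−p)/p = 4.4924/4 = 1.1231  ⇒  p = 1/(1 + 1.1231) = 0.4710
Zy-65: 47.1%, Zy-67: 52.9%.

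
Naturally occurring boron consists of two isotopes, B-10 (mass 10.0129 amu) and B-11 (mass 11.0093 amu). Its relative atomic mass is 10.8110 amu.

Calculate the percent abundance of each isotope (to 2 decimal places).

Writing the weighted mean with unknown fraction x of B-10:
10.0129·x + 11.0093·(1 − x) = 10.8110
(10.0129 − 11.0093)·x = 10.8110 − 11.0093
x = -0.1983 / -0.9964 = 0.19902 → 19.90% B-10, 80.10% B-11.

B-10: 19.90%, B-11: 80.10%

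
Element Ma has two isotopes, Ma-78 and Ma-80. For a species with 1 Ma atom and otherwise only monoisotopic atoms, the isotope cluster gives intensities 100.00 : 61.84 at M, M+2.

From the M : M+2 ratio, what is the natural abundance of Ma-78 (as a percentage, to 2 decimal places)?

Let p = fractional abundance of Ma-78. I(M+2)/I(M) = [C(1,1)·p^0·(1−p)] / p^1 = 1·(1−p)/p = 61.84/100.00 = 0.6184
(1−p)/p = 0.6184/1 = 0.6184  ⇒  p = 1/(1 + 0.6184) = 0.6179
Ma-78: 61.79%, Ma-80: 38.21%.

61.79%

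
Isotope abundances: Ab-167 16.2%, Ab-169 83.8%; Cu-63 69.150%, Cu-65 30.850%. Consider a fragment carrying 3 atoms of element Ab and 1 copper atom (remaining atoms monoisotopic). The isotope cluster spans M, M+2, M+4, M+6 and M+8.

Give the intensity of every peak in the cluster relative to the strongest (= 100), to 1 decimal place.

Element Ab pattern (n=3): 0.00425153 : 0.06597742 : 0.34129058 : 0.58848047
Copper pattern (n=1): 0.6915 : 0.3085
Convolve the two distributions (both contribute in 2-u steps):
  M: 0.00425153×0.6915 = 0.002940
  M+2: 0.00425153×0.3085 + 0.06597742×0.6915 = 0.046935
  M+4: 0.06597742×0.3085 + 0.34129058×0.6915 = 0.256356
  M+6: 0.34129058×0.3085 + 0.58848047×0.6915 = 0.512222
  M+8: 0.58848047×0.3085 = 0.181546
Scale to base peak (0.512222) = 100: 0.6 : 9.2 : 50.0 : 100.0 : 35.4

0.6 : 9.2 : 50.0 : 100.0 : 35.4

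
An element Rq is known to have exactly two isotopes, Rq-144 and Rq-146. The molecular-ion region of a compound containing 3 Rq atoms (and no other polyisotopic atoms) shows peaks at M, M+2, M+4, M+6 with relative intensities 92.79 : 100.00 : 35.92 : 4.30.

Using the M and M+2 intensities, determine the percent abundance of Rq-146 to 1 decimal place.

Write p for the Rq-144 fraction. I(M+2)/I(M) = [C(3,1)·p^2·(1−p)] / p^3 = 3·(1−p)/p = 100.00/92.79 = 1.0777
(1−p)/p = 1.0777/3 = 0.3592  ⇒  p = 1/(1 + 0.3592) = 0.7357
Rq-144: 73.6%, Rq-146: 26.4%.

26.4%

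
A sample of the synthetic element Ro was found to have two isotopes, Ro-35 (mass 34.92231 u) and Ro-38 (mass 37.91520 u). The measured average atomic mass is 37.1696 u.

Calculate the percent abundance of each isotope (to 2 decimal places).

Ro-35: 24.91%, Ro-38: 75.09%

Writing the weighted mean with unknown fraction x of Ro-35:
34.92231·x + 37.91520·(1 − x) = 37.1696
(34.92231 − 37.91520)·x = 37.1696 − 37.91520
x = -0.74560 / -2.99289 = 0.24912 → 24.91% Ro-35, 75.09% Ro-38.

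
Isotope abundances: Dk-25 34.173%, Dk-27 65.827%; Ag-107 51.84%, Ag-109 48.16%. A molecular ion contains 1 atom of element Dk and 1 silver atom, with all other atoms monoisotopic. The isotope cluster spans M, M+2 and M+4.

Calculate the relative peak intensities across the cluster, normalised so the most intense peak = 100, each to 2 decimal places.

35.02 : 100.00 : 62.67

Element Dk pattern (n=1): 0.34173 : 0.65827
Silver pattern (n=1): 0.5184 : 0.4816
Convolve the two distributions (both contribute in 2-u steps):
  M: 0.34173×0.5184 = 0.177153
  M+2: 0.34173×0.4816 + 0.65827×0.5184 = 0.505824
  M+4: 0.65827×0.4816 = 0.317023
Scale to base peak (0.505824) = 100: 35.02 : 100.00 : 62.67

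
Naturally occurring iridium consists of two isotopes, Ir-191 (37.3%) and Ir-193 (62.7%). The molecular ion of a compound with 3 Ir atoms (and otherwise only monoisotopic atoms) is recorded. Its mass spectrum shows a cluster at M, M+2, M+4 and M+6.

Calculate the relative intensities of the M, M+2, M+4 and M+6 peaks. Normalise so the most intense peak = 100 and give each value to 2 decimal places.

Expanding (0.373 + 0.627)^3:
P(M) = 0.373^3 = 0.051895
P(M+2) = 3 × 0.373^2 × 0.627^1 = 0.261702
P(M+4) = 3 × 0.373^1 × 0.627^2 = 0.439911
P(M+6) = 0.627^3 = 0.246492
The M+4 peak is largest (0.439911); scaling to 100 gives 11.80 : 59.49 : 100.00 : 56.03.

11.80 : 59.49 : 100.00 : 56.03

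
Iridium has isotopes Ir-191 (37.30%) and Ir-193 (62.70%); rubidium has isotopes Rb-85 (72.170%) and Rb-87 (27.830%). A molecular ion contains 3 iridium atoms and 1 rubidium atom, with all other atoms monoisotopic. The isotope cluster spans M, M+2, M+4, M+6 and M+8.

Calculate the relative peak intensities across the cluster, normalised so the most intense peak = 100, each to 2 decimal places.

9.60 : 52.09 : 100.00 : 76.94 : 17.58

Iridium pattern (n=3): 0.05189512 : 0.26170165 : 0.43991135 : 0.24649188
Rubidium pattern (n=1): 0.7217 : 0.2783
Convolve the two distributions (both contribute in 2-u steps):
  M: 0.05189512×0.7217 = 0.037453
  M+2: 0.05189512×0.2783 + 0.26170165×0.7217 = 0.203312
  M+4: 0.26170165×0.2783 + 0.43991135×0.7217 = 0.390316
  M+6: 0.43991135×0.2783 + 0.24649188×0.7217 = 0.300321
  M+8: 0.24649188×0.2783 = 0.068599
Scale to base peak (0.390316) = 100: 9.60 : 52.09 : 100.00 : 76.94 : 17.58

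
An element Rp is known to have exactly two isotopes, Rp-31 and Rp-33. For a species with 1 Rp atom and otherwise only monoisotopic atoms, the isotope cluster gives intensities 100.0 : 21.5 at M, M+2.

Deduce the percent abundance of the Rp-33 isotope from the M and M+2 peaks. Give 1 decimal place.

17.7%

Let p = fractional abundance of Rp-31. I(M+2)/I(M) = [C(1,1)·p^0·(1−p)] / p^1 = 1·(1−p)/p = 21.5/100.0 = 0.2150
(1−p)/p = 0.2150/1 = 0.2150  ⇒  p = 1/(1 + 0.2150) = 0.8230
Rp-31: 82.3%, Rp-33: 17.7%.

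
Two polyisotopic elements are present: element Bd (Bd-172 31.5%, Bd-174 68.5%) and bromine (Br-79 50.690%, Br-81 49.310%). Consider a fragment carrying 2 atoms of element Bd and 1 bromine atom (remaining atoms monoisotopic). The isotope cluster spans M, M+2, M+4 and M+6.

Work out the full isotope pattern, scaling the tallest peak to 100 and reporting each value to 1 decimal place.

11.2 : 59.4 : 100.0 : 51.3

Element Bd pattern (n=2): 0.099225 : 0.43155 : 0.469225
Bromine pattern (n=1): 0.5069 : 0.4931
Convolve the two distributions (both contribute in 2-u steps):
  M: 0.099225×0.5069 = 0.050297
  M+2: 0.099225×0.4931 + 0.43155×0.5069 = 0.267681
  M+4: 0.43155×0.4931 + 0.469225×0.5069 = 0.450647
  M+6: 0.469225×0.4931 = 0.231375
Scale to base peak (0.450647) = 100: 11.2 : 59.4 : 100.0 : 51.3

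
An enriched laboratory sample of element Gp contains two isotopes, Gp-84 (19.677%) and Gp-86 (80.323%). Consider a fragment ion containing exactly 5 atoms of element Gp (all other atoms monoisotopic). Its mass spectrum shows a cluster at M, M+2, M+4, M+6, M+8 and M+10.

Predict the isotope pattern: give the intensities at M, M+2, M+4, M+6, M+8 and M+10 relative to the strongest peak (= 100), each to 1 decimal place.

0.1 : 1.5 : 12.0 : 49.0 : 100.0 : 81.6

Each Gp atom is independently Gp-84 (p = 0.19677) or Gp-86 (q = 0.80323); the cluster is the binomial expansion (p + q)^5.
P(M) = 0.19677^5 = 0.000295
P(M+2) = 5 × 0.19677^4 × 0.80323^1 = 0.006021
P(M+4) = 10 × 0.19677^3 × 0.80323^2 = 0.049154
P(M+6) = 10 × 0.19677^2 × 0.80323^3 = 0.200649
P(M+8) = 5 × 0.19677^1 × 0.80323^4 = 0.409533
P(M+10) = 0.80323^5 = 0.334349
The M+8 peak is largest (0.409533); scaling to 100 gives 0.1 : 1.5 : 12.0 : 49.0 : 100.0 : 81.6.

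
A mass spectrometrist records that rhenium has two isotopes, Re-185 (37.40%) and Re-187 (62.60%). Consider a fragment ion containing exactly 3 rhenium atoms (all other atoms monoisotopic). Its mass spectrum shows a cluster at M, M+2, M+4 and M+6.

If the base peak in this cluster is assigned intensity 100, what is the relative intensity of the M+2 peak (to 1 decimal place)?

(0.3740 + 0.6260)^3 gives M 0.0523, M+2 0.2627, M+4 0.4397, M+6 0.2453; the largest is M+4.
P(M+4) = C(3,2) × 0.3740^1 × 0.6260^2 = 3 × 0.3740 × 0.391876 = 0.439685 (base)
P(M+2) = C(3,1) × 0.3740^2 × 0.6260^1 = 3 × 0.139876 × 0.6260 = 0.262687
Relative intensity = 0.262687 / 0.439685 × 100 = 59.7

59.7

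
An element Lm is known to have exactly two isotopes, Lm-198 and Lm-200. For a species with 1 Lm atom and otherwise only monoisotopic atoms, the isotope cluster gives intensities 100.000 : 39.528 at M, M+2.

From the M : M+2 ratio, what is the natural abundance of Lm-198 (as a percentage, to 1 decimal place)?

71.7%

Let p = fractional abundance of Lm-198. I(M+2)/I(M) = [C(1,1)·p^0·(1−p)] / p^1 = 1·(1−p)/p = 39.528/100.000 = 0.3953
(1−p)/p = 0.3953/1 = 0.3953  ⇒  p = 1/(1 + 0.3953) = 0.7167
Lm-198: 71.7%, Lm-200: 28.3%.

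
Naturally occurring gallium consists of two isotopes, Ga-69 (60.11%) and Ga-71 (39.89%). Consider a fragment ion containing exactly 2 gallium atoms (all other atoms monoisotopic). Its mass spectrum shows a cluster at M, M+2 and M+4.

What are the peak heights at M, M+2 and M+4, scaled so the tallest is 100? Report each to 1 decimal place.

75.3 : 100.0 : 33.2

The 2 Ga atoms are independent, so intensities follow the terms of (0.6011 + 0.3989)^2.
P(M) = 0.6011^2 = 0.361321
P(M+2) = 2 × 0.6011^1 × 0.3989^1 = 0.479558
P(M+4) = 0.3989^2 = 0.159121
The M+2 peak is largest (0.479558); scaling to 100 gives 75.3 : 100.0 : 33.2.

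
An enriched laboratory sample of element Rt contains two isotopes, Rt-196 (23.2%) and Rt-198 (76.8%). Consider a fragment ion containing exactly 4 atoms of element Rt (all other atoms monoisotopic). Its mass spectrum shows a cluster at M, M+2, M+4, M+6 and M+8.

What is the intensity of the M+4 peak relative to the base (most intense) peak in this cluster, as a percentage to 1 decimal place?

(0.232 + 0.768)^4 gives M 0.0029, M+2 0.0384, M+4 0.1905, M+6 0.4204, M+8 0.3479; the largest is M+6.
P(M+6) = C(4,3) × 0.232^1 × 0.768^3 = 4 × 0.2320 × 0.45298483 = 0.420370 (base)
P(M+4) = C(4,2) × 0.232^2 × 0.768^2 = 6 × 0.053824 × 0.589824 = 0.190480
Relative intensity = 0.190480 / 0.420370 × 100 = 45.3

45.3%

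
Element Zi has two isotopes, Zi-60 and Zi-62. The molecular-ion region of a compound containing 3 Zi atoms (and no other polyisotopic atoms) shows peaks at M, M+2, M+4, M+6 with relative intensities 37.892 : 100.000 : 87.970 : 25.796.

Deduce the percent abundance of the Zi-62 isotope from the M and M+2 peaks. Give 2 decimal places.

If p is the fraction of Zi that is Zi-60, then I(M+2)/I(M) = [C(3,1)·p^2·(1−p)] / p^3 = 3·(1−p)/p = 100.000/37.892 = 2.6391
(1−p)/p = 2.6391/3 = 0.8797  ⇒  p = 1/(1 + 0.8797) = 0.5320
Zi-60: 53.20%, Zi-62: 46.80%.

46.80%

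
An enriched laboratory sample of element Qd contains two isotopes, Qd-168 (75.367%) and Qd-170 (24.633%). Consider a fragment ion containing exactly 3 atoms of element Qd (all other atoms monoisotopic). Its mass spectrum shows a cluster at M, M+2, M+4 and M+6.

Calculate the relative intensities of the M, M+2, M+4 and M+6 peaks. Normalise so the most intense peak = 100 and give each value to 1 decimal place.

Expanding (0.75367 + 0.24633)^3:
P(M) = 0.75367^3 = 0.428098
P(M+2) = 3 × 0.75367^2 × 0.24633^1 = 0.419760
P(M+4) = 3 × 0.75367^1 × 0.24633^2 = 0.137195
P(M+6) = 0.24633^3 = 0.014947
The M peak is largest (0.428098); scaling to 100 gives 100.0 : 98.1 : 32.0 : 3.5.

100.0 : 98.1 : 32.0 : 3.5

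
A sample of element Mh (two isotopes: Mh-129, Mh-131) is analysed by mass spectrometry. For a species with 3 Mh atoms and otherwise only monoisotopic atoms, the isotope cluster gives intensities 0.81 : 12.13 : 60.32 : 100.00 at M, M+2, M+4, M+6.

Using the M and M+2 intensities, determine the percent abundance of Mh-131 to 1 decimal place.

Write p for the Mh-129 fraction. I(M+2)/I(M) = [C(3,1)·p^2·(1−p)] / p^3 = 3·(1−p)/p = 12.13/0.81 = 14.9753
(1−p)/p = 14.9753/3 = 4.9918  ⇒  p = 1/(1 + 4.9918) = 0.1669
Mh-129: 16.7%, Mh-131: 83.3%.

83.3%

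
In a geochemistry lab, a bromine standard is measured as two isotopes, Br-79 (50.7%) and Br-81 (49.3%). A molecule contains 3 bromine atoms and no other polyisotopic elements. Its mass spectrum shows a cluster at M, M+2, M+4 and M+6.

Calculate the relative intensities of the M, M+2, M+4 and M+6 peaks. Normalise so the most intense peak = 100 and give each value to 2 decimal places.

Expanding (0.507 + 0.493)^3:
P(M) = 0.507^3 = 0.130324
P(M+2) = 3 × 0.507^2 × 0.493^1 = 0.380175
P(M+4) = 3 × 0.507^1 × 0.493^2 = 0.369678
P(M+6) = 0.493^3 = 0.119823
The M+2 peak is largest (0.380175); scaling to 100 gives 34.28 : 100.00 : 97.24 : 31.52.

34.28 : 100.00 : 97.24 : 31.52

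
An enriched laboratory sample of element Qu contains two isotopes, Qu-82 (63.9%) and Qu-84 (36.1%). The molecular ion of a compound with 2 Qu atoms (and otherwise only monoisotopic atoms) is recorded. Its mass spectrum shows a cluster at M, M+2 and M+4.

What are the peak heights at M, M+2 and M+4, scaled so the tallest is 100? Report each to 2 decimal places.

The 2 Qu atoms are independent, so intensities follow the terms of (0.639 + 0.361)^2.
P(M) = 0.639^2 = 0.408321
P(M+2) = 2 × 0.639^1 × 0.361^1 = 0.461358
P(M+4) = 0.361^2 = 0.130321
The M+2 peak is largest (0.461358); scaling to 100 gives 88.50 : 100.00 : 28.25.

88.50 : 100.00 : 28.25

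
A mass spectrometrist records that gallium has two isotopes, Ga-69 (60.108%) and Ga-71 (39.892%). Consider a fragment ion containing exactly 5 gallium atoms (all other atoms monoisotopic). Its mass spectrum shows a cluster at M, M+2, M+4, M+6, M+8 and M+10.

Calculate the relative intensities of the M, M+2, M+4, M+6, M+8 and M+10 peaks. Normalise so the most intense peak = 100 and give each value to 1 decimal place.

22.7 : 75.3 : 100.0 : 66.4 : 22.0 : 2.9

The 5 Ga atoms are independent, so intensities follow the terms of (0.60108 + 0.39892)^5.
P(M) = 0.60108^5 = 0.078462
P(M+2) = 5 × 0.60108^4 × 0.39892^1 = 0.260366
P(M+4) = 10 × 0.60108^3 × 0.39892^2 = 0.345596
P(M+6) = 10 × 0.60108^2 × 0.39892^3 = 0.229362
P(M+8) = 5 × 0.60108^1 × 0.39892^4 = 0.076111
P(M+10) = 0.39892^5 = 0.010103
The M+4 peak is largest (0.345596); scaling to 100 gives 22.7 : 75.3 : 100.0 : 66.4 : 22.0 : 2.9.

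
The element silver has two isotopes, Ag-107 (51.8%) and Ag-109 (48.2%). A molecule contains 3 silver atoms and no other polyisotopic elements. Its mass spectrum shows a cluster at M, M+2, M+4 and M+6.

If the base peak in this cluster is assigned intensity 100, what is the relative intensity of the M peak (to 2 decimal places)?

(0.518 + 0.482)^3 gives M 0.1390, M+2 0.3880, M+4 0.3610, M+6 0.1120; the largest is M+2.
P(M+2) = C(3,1) × 0.518^2 × 0.482^1 = 3 × 0.268324 × 0.4820 = 0.387997 (base)
P(M) = C(3,0) × 0.518^3 × 0.482^0 = 1 × 0.13899183 × 1.0000 = 0.138992
Relative intensity = 0.138992 / 0.387997 × 100 = 35.82

35.82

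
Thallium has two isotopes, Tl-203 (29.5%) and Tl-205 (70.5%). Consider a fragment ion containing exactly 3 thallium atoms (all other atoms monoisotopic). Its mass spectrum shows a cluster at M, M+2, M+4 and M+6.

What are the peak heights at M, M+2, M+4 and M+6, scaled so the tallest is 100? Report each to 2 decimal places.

Expanding (0.295 + 0.705)^3:
P(M) = 0.295^3 = 0.025672
P(M+2) = 3 × 0.295^2 × 0.705^1 = 0.184058
P(M+4) = 3 × 0.295^1 × 0.705^2 = 0.439867
P(M+6) = 0.705^3 = 0.350403
The M+4 peak is largest (0.439867); scaling to 100 gives 5.84 : 41.84 : 100.00 : 79.66.

5.84 : 41.84 : 100.00 : 79.66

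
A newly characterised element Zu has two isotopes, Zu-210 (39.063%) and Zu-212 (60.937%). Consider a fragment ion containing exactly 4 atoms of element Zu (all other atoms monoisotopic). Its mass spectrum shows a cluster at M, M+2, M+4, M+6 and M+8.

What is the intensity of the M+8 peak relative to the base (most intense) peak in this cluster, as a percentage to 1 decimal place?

39.0%

(0.39063 + 0.60937)^4 gives M 0.0233, M+2 0.1453, M+4 0.3400, M+6 0.3536, M+8 0.1379; the largest is M+6.
P(M+6) = C(4,3) × 0.39063^1 × 0.60937^3 = 4 × 0.39063 × 0.22627846 = 0.353565 (base)
P(M+8) = C(4,4) × 0.39063^0 × 0.60937^4 = 1 × 1.0000 × 0.1378873 = 0.137887
Relative intensity = 0.137887 / 0.353565 × 100 = 39.0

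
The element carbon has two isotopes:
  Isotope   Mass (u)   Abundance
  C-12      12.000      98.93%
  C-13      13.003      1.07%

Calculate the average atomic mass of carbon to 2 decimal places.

Weight each isotope mass by its fractional abundance: 0.9893 × 12.000 + 0.0107 × 13.003
= 11.8716 + 0.1391 = 12.0107 u

12.01 u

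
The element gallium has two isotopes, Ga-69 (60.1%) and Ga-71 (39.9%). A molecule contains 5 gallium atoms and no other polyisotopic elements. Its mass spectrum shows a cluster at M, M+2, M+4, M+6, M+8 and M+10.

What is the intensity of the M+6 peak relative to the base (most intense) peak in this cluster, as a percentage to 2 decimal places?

66.39%

Binomial terms of (0.601 + 0.399)^5: M 0.0784, M+2 0.2603, M+4 0.3456, M+6 0.2294, M+8 0.0762, M+10 0.0101 → M+4 is the base peak.
P(M+4) = C(5,2) × 0.601^3 × 0.399^2 = 10 × 0.2170818 × 0.159201 = 0.345596 (base)
P(M+6) = C(5,3) × 0.601^2 × 0.399^3 = 10 × 0.361201 × 0.0635212 = 0.229439
Relative intensity = 0.229439 / 0.345596 × 100 = 66.39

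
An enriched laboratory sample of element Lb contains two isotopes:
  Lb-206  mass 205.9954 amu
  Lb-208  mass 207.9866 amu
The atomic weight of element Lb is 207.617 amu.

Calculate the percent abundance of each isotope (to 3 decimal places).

Writing the weighted mean with unknown fraction x of Lb-206:
205.9954·x + 207.9866·(1 − x) = 207.617
(205.9954 − 207.9866)·x = 207.617 − 207.9866
x = -0.3696 / -1.9912 = 0.18562 → 18.562% Lb-206, 81.438% Lb-208.

Lb-206: 18.562%, Lb-208: 81.438%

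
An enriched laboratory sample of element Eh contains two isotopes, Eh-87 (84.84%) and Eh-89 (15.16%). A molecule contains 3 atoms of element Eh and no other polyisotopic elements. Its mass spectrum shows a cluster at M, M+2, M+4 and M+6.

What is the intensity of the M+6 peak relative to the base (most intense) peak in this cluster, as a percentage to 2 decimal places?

0.57%

Binomial terms of (0.8484 + 0.1516)^3: M 0.6107, M+2 0.3274, M+4 0.0585, M+6 0.0035 → M is the base peak.
P(M) = C(3,0) × 0.8484^3 × 0.1516^0 = 1 × 0.61066352 × 1.0000 = 0.610664 (base)
P(M+6) = C(3,3) × 0.8484^0 × 0.1516^3 = 1 × 1.0000 × 0.00348416 = 0.003484
Relative intensity = 0.003484 / 0.610664 × 100 = 0.57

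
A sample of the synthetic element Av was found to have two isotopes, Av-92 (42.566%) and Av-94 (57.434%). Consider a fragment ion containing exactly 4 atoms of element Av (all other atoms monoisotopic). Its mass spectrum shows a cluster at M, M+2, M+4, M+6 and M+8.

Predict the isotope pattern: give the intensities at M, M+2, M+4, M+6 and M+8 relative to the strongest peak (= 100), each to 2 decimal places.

9.15 : 49.41 : 100.00 : 89.95 : 30.34

Expanding (0.42566 + 0.57434)^4:
P(M) = 0.42566^4 = 0.032829
P(M+2) = 4 × 0.42566^3 × 0.57434^1 = 0.177181
P(M+4) = 6 × 0.42566^2 × 0.57434^2 = 0.358604
P(M+6) = 4 × 0.42566^1 × 0.57434^3 = 0.322574
P(M+8) = 0.57434^4 = 0.108812
The M+4 peak is largest (0.358604); scaling to 100 gives 9.15 : 49.41 : 100.00 : 89.95 : 30.34.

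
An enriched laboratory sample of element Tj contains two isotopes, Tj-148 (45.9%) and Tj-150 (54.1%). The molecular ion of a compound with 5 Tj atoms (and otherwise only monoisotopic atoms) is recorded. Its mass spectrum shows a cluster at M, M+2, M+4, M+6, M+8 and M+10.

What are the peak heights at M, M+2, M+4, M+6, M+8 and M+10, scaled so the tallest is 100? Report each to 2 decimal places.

Expanding (0.459 + 0.541)^5:
P(M) = 0.459^5 = 0.020373
P(M+2) = 5 × 0.459^4 × 0.541^1 = 0.120065
P(M+4) = 10 × 0.459^3 × 0.541^2 = 0.283030
P(M+6) = 10 × 0.459^2 × 0.541^3 = 0.333593
P(M+8) = 5 × 0.459^1 × 0.541^4 = 0.196595
P(M+10) = 0.541^5 = 0.046343
The M+6 peak is largest (0.333593); scaling to 100 gives 6.11 : 35.99 : 84.84 : 100.00 : 58.93 : 13.89.

6.11 : 35.99 : 84.84 : 100.00 : 58.93 : 13.89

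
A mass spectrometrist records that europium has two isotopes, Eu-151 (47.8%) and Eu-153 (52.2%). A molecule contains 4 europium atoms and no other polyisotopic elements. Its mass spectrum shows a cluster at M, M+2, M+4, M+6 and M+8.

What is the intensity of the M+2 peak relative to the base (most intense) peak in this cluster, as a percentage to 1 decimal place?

(0.478 + 0.522)^4 gives M 0.0522, M+2 0.2280, M+4 0.3735, M+6 0.2720, M+8 0.0742; the largest is M+4.
P(M+4) = C(4,2) × 0.478^2 × 0.522^2 = 6 × 0.228484 × 0.272484 = 0.373549 (base)
P(M+2) = C(4,1) × 0.478^3 × 0.522^1 = 4 × 0.10921535 × 0.5220 = 0.228042
Relative intensity = 0.228042 / 0.373549 × 100 = 61.0

61.0%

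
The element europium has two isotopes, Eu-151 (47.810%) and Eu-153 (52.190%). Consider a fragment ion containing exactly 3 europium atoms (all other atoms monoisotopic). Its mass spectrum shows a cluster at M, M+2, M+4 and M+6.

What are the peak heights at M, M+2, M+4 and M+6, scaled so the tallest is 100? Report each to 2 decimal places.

27.97 : 91.61 : 100.00 : 36.39

The 3 Eu atoms are independent, so intensities follow the terms of (0.47810 + 0.52190)^3.
P(M) = 0.47810^3 = 0.109284
P(M+2) = 3 × 0.47810^2 × 0.52190^1 = 0.357887
P(M+4) = 3 × 0.47810^1 × 0.52190^2 = 0.390674
P(M+6) = 0.52190^3 = 0.142155
The M+4 peak is largest (0.390674); scaling to 100 gives 27.97 : 91.61 : 100.00 : 36.39.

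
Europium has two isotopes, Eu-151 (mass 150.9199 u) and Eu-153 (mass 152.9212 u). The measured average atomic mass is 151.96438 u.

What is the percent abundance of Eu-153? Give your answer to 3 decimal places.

52.190%

Writing the weighted mean with unknown fraction x of Eu-151:
150.9199·x + 152.9212·(1 − x) = 151.96438
(150.9199 − 152.9212)·x = 151.96438 − 152.9212
x = -0.95682 / -2.0013 = 0.47810 → 47.810% Eu-151, 52.190% Eu-153.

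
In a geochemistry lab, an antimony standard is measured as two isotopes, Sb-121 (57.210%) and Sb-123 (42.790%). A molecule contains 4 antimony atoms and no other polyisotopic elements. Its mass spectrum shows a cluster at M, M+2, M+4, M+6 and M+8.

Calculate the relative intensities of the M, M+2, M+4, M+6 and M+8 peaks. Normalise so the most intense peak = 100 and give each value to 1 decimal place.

29.8 : 89.1 : 100.0 : 49.9 : 9.3

The 4 Sb atoms are independent, so intensities follow the terms of (0.57210 + 0.42790)^4.
P(M) = 0.57210^4 = 0.107124
P(M+2) = 4 × 0.57210^3 × 0.42790^1 = 0.320493
P(M+4) = 6 × 0.57210^2 × 0.42790^2 = 0.359567
P(M+6) = 4 × 0.57210^1 × 0.42790^3 = 0.179291
P(M+8) = 0.42790^4 = 0.033525
The M+4 peak is largest (0.359567); scaling to 100 gives 29.8 : 89.1 : 100.0 : 49.9 : 9.3.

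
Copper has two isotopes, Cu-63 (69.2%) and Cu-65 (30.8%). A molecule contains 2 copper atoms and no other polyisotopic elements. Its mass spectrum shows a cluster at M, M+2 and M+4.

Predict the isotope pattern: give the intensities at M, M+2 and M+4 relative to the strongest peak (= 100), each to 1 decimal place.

Each Cu atom is independently Cu-63 (p = 0.692) or Cu-65 (q = 0.308); the cluster is the binomial expansion (p + q)^2.
P(M) = 0.692^2 = 0.478864
P(M+2) = 2 × 0.692^1 × 0.308^1 = 0.426272
P(M+4) = 0.308^2 = 0.094864
The M peak is largest (0.478864); scaling to 100 gives 100.0 : 89.0 : 19.8.

100.0 : 89.0 : 19.8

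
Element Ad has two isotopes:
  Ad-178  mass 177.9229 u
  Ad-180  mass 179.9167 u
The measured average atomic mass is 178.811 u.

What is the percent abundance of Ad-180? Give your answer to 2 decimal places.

Writing the weighted mean with unknown fraction x of Ad-178:
177.9229·x + 179.9167·(1 − x) = 178.811
(177.9229 − 179.9167)·x = 178.811 − 179.9167
x = -1.1057 / -1.9938 = 0.55457 → 55.46% Ad-178, 44.54% Ad-180.

44.54%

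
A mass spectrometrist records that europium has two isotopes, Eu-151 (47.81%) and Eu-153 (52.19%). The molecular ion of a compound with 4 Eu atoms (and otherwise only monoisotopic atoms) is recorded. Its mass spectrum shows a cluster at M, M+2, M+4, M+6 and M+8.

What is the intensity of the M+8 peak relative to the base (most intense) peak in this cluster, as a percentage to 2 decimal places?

(0.4781 + 0.5219)^4 gives M 0.0522, M+2 0.2281, M+4 0.3736, M+6 0.2719, M+8 0.0742; the largest is M+4.
P(M+4) = C(4,2) × 0.4781^2 × 0.5219^2 = 6 × 0.22857961 × 0.27237961 = 0.373563 (base)
P(M+8) = C(4,4) × 0.4781^0 × 0.5219^4 = 1 × 1.0000 × 0.07419065 = 0.074191
Relative intensity = 0.074191 / 0.373563 × 100 = 19.86

19.86%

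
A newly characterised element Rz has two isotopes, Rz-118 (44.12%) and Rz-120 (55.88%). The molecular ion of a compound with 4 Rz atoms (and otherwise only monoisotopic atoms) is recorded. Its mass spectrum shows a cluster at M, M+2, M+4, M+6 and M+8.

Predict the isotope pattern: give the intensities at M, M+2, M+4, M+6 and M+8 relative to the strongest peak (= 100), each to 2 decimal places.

10.39 : 52.64 : 100.00 : 84.44 : 26.74

Each Rz atom is independently Rz-118 (p = 0.4412) or Rz-120 (q = 0.5588); the cluster is the binomial expansion (p + q)^4.
P(M) = 0.4412^4 = 0.037892
P(M+2) = 4 × 0.4412^3 × 0.5588^1 = 0.191965
P(M+4) = 6 × 0.4412^2 × 0.5588^2 = 0.364699
P(M+6) = 4 × 0.4412^1 × 0.5588^3 = 0.307939
P(M+8) = 0.5588^4 = 0.097505
The M+4 peak is largest (0.364699); scaling to 100 gives 10.39 : 52.64 : 100.00 : 84.44 : 26.74.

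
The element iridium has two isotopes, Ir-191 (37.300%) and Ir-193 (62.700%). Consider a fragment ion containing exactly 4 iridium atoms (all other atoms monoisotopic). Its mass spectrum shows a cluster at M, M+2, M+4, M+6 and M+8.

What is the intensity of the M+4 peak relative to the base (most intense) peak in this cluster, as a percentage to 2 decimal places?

89.23%

Term probabilities: M 0.0194, M+2 0.1302, M+4 0.3282, M+6 0.3678, M+8 0.1546. Base peak = M+6.
P(M+6) = C(4,3) × 0.37300^1 × 0.62700^3 = 4 × 0.3730 × 0.24649188 = 0.367766 (base)
P(M+4) = C(4,2) × 0.37300^2 × 0.62700^2 = 6 × 0.139129 × 0.393129 = 0.328174
Relative intensity = 0.328174 / 0.367766 × 100 = 89.23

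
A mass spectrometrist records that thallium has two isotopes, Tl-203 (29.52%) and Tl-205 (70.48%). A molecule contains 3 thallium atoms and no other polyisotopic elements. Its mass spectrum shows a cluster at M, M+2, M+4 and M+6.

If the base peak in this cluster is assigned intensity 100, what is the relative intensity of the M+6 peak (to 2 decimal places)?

Binomial terms of (0.2952 + 0.7048)^3: M 0.0257, M+2 0.1843, M+4 0.4399, M+6 0.3501 → M+4 is the base peak.
P(M+4) = C(3,2) × 0.2952^1 × 0.7048^2 = 3 × 0.2952 × 0.49674304 = 0.439916 (base)
P(M+6) = C(3,3) × 0.2952^0 × 0.7048^3 = 1 × 1.0000 × 0.35010449 = 0.350104
Relative intensity = 0.350104 / 0.439916 × 100 = 79.58

79.58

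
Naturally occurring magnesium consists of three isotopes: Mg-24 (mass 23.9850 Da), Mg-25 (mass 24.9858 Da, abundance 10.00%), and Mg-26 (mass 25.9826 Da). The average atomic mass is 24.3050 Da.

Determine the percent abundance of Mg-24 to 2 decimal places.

78.99%

Let x and y be the fractions of Mg-24 and Mg-26. Then x + y = 1 − 0.1000 = 0.9000 and 23.9850x + 25.9826y = 24.3050 − 0.1000×24.9858 = 21.80642.
Substituting: 23.9850x + 25.9826(0.9000 − x) = 21.80642
(23.9850 − 25.9826)x = -1.57792  ⇒  x = 0.78991, y = 0.11009
Mg-24: 78.99%, Mg-26: 11.01%.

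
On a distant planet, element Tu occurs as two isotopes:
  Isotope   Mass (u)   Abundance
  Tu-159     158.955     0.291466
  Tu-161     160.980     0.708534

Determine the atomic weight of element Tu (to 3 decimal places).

Weight each isotope mass by its fractional abundance: 0.291466 × 158.955 + 0.708534 × 160.980
= 46.3300 + 114.0598 = 160.3898 u

160.390 u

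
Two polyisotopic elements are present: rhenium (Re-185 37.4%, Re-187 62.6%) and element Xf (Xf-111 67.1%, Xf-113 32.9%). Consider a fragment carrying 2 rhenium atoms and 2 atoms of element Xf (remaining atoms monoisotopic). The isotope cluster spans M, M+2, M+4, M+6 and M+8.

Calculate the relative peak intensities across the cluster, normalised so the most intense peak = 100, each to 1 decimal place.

Rhenium pattern (n=2): 0.139876 : 0.468248 : 0.391876
Element Xf pattern (n=2): 0.450241 : 0.441518 : 0.108241
Convolve the two distributions (both contribute in 2-u steps):
  M: 0.139876×0.450241 = 0.062978
  M+2: 0.139876×0.441518 + 0.468248×0.450241 = 0.272582
  M+4: 0.139876×0.108241 + 0.468248×0.441518 + 0.391876×0.450241 = 0.398319
  M+6: 0.468248×0.108241 + 0.391876×0.441518 = 0.223704
  M+8: 0.391876×0.108241 = 0.042417
Scale to base peak (0.398319) = 100: 15.8 : 68.4 : 100.0 : 56.2 : 10.6

15.8 : 68.4 : 100.0 : 56.2 : 10.6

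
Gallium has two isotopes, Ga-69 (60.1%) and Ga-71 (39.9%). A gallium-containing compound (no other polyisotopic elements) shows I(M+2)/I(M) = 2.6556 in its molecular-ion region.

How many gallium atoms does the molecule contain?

For n independent Ga atoms, I(M+2)/I(M) = n · (abundance Ga-71) / (abundance Ga-69) = n · 0.399/0.601.
n = 2.6556 × 0.601/0.399 = 4.00 ≈ 4

4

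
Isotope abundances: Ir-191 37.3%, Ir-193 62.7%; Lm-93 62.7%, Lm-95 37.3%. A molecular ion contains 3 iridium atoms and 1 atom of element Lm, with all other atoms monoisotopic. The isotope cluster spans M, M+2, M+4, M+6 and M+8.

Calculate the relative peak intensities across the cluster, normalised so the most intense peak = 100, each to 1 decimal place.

8.7 : 49.1 : 100.0 : 85.3 : 24.6

Iridium pattern (n=3): 0.05189512 : 0.26170165 : 0.43991135 : 0.24649188
Element Lm pattern (n=1): 0.6270 : 0.3730
Convolve the two distributions (both contribute in 2-u steps):
  M: 0.05189512×0.6270 = 0.032538
  M+2: 0.05189512×0.3730 + 0.26170165×0.6270 = 0.183444
  M+4: 0.26170165×0.3730 + 0.43991135×0.6270 = 0.373439
  M+6: 0.43991135×0.3730 + 0.24649188×0.6270 = 0.318637
  M+8: 0.24649188×0.3730 = 0.091941
Scale to base peak (0.373439) = 100: 8.7 : 49.1 : 100.0 : 85.3 : 24.6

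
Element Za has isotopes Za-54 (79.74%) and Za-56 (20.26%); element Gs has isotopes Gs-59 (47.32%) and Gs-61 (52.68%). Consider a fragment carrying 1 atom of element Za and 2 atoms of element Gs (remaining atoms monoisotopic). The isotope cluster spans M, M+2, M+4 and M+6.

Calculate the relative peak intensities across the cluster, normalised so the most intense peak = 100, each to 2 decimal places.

Element Za pattern (n=1): 0.7974 : 0.2026
Element Gs pattern (n=2): 0.22391824 : 0.49856352 : 0.27751824
Convolve the two distributions (both contribute in 2-u steps):
  M: 0.7974×0.22391824 = 0.178552
  M+2: 0.7974×0.49856352 + 0.2026×0.22391824 = 0.442920
  M+4: 0.7974×0.27751824 + 0.2026×0.49856352 = 0.322302
  M+6: 0.2026×0.27751824 = 0.056225
Scale to base peak (0.442920) = 100: 40.31 : 100.00 : 72.77 : 12.69

40.31 : 100.00 : 72.77 : 12.69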